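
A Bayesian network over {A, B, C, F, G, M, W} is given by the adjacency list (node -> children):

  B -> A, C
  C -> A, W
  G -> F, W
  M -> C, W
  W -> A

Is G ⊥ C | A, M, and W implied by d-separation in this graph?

No

There are 4 undirected paths between G and C; checking each against the conditioning set {A, M, W}:
Path 1: G → W → A ← C
  W is a chain here and W is conditioned on, so the path is blocked at W.
Path 2: G → W → A ← B → C
  W is a chain here and W is conditioned on, so the path is blocked at W.
Path 3: G → W ← C
  W is a collider and W is conditioned on, which opens it — no node blocks this path, so it is active.
Path 4: G → W ← M → C
  M is a fork here and M is conditioned on, so the path is blocked at M.
Because an active path exists, G and C are not d-separated.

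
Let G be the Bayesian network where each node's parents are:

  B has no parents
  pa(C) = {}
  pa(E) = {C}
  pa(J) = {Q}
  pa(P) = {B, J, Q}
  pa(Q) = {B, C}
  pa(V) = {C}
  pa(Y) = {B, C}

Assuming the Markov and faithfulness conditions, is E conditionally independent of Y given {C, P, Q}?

Yes

There are 4 undirected paths between E and Y; checking each against the conditioning set {C, P, Q}:
Path 1: E ← C → Q → P ← B → Y
  C is a fork here and C is conditioned on, so the path is blocked at C.
Path 2: E ← C → Q ← B → Y
  C is a fork here and C is conditioned on, so the path is blocked at C.
Path 3: E ← C → Q → J → P ← B → Y
  C is a fork here and C is conditioned on, so the path is blocked at C.
Path 4: E ← C → Y
  C is a fork here and C is conditioned on, so the path is blocked at C.
All paths are blocked; E ⊥ Y | {C, P, Q} holds.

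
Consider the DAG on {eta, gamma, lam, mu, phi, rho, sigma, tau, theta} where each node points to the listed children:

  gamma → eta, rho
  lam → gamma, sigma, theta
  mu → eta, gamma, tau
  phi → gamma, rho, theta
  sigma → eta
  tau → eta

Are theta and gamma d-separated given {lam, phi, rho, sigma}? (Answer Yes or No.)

Enumerating the 6 paths from theta to gamma and testing each for blocking by {lam, phi, rho, sigma}:
  1. theta ← phi → rho ← gamma — phi:fork[blocks]; rho:collider[open] ⇒ blocked
  2. theta ← phi → gamma — phi:fork[blocks] ⇒ blocked
  3. theta ← lam → sigma → eta ← mu → gamma — lam:fork[blocks]; sigma:chain[blocks]; eta:collider[blocks]; mu:fork[open] ⇒ blocked
  4. theta ← lam → sigma → eta ← tau ← mu → gamma — lam:fork[blocks]; sigma:chain[blocks]; eta:collider[blocks]; tau:chain[open]; mu:fork[open] ⇒ blocked
  5. theta ← lam → sigma → eta ← gamma — lam:fork[blocks]; sigma:chain[blocks]; eta:collider[blocks] ⇒ blocked
  6. theta ← lam → gamma — lam:fork[blocks] ⇒ blocked
Every path is blocked, so theta and gamma are d-separated given {lam, phi, rho, sigma}.

Yes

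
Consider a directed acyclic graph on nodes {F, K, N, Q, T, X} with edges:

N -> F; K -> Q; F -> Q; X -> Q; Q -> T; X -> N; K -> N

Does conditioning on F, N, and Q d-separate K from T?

Yes

Enumerating the 3 paths from K to T and testing each for blocking by {F, N, Q}:
  1. K → Q → T — Q:chain[blocks] ⇒ blocked
  2. K → N ← X → Q → T — N:collider[open]; X:fork[open]; Q:chain[blocks] ⇒ blocked
  3. K → N → F → Q → T — N:chain[blocks]; F:chain[blocks]; Q:chain[blocks] ⇒ blocked
Since every path is blocked, d-separation holds.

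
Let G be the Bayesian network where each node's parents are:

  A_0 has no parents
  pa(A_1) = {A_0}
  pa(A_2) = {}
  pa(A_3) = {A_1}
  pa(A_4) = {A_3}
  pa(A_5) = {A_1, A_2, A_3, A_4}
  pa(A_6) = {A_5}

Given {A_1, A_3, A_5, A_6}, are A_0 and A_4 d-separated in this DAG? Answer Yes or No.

We examine all 4 paths between A_0 and A_4:
Path 1: A_0 → A_1 → A_3 → A_4
  A_1 is a chain here and A_1 is conditioned on, so the path is blocked at A_1.
Path 2: A_0 → A_1 → A_3 → A_5 ← A_4
  A_1 is a chain here and A_1 is conditioned on, so the path is blocked at A_1.
Path 3: A_0 → A_1 → A_5 ← A_3 → A_4
  A_1 is a chain here and A_1 is conditioned on, so the path is blocked at A_1.
Path 4: A_0 → A_1 → A_5 ← A_4
  A_1 is a chain here and A_1 is conditioned on, so the path is blocked at A_1.
All paths are blocked; A_0 ⊥ A_4 | {A_1, A_3, A_5, A_6} holds.

Yes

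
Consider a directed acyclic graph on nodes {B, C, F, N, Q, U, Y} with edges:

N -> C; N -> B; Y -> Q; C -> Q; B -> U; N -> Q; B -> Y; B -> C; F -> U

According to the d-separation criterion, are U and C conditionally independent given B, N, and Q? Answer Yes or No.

Enumerating the 5 paths from U to C and testing each for blocking by {B, N, Q}:
Path 1: U ← B → Y → Q ← N → C
  B is a fork here and B is conditioned on, so the path is blocked at B.
Path 2: U ← B → Y → Q ← C
  B is a fork here and B is conditioned on, so the path is blocked at B.
Path 3: U ← B ← N → Q ← C
  B is a chain here and B is conditioned on, so the path is blocked at B.
Path 4: U ← B ← N → C
  B is a chain here and B is conditioned on, so the path is blocked at B.
Path 5: U ← B → C
  B is a fork here and B is conditioned on, so the path is blocked at B.
All paths are blocked; U ⊥ C | {B, N, Q} holds.

Yes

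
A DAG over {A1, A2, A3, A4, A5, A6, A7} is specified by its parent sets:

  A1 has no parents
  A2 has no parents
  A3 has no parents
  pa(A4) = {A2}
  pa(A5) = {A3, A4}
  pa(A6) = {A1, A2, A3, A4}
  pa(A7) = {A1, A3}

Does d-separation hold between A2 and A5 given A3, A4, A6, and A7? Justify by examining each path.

Yes — A2 and A5 are d-separated given {A3, A4, A6, A7}.

There are 6 undirected paths between A2 and A5; checking each against the conditioning set {A3, A4, A6, A7}:
  1. A2 → A6 ← A4 → A5 — A6:collider[open]; A4:fork[blocks] ⇒ blocked
  2. A2 → A6 ← A3 → A5 — A6:collider[open]; A3:fork[blocks] ⇒ blocked
  3. A2 → A6 ← A1 → A7 ← A3 → A5 — A6:collider[open]; A1:fork[open]; A7:collider[open]; A3:fork[blocks] ⇒ blocked
  4. A2 → A4 → A6 ← A3 → A5 — A4:chain[blocks]; A6:collider[open]; A3:fork[blocks] ⇒ blocked
  5. A2 → A4 → A6 ← A1 → A7 ← A3 → A5 — A4:chain[blocks]; A6:collider[open]; A1:fork[open]; A7:collider[open]; A3:fork[blocks] ⇒ blocked
  6. A2 → A4 → A5 — A4:chain[blocks] ⇒ blocked
Since every path is blocked, d-separation holds.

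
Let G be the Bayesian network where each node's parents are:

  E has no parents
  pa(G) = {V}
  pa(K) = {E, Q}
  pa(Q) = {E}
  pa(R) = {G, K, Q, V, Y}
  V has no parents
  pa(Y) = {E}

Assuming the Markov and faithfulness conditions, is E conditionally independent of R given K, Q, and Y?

There are 5 undirected paths between E and R; checking each against the conditioning set {K, Q, Y}:
Path 1: E → Q → R
  Q is a chain here and Q is conditioned on, so the path is blocked at Q.
Path 2: E → Q → K → R
  Q is a chain here and Q is conditioned on, so the path is blocked at Q.
Path 3: E → K → R
  K is a chain here and K is conditioned on, so the path is blocked at K.
Path 4: E → K ← Q → R
  Q is a fork here and Q is conditioned on, so the path is blocked at Q.
Path 5: E → Y → R
  Y is a chain here and Y is conditioned on, so the path is blocked at Y.
Every path is blocked, so E and R are d-separated given {K, Q, Y}.

Yes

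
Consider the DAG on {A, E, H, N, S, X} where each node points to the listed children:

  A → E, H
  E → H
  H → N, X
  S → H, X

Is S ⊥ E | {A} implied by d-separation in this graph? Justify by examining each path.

Yes

Enumerating the 4 paths from S to E and testing each for blocking by {A}:
Path 1: S → X ← H ← E
  X is a collider here and neither X nor any of its descendants is conditioned on, so the collider stays closed — the path is blocked at X.
Path 2: S → X ← H ← A → E
  X is a collider here and neither X nor any of its descendants is conditioned on, so the collider stays closed — the path is blocked at X.
Path 3: S → H ← E
  H is a collider here and neither H nor any of its descendants is conditioned on, so the collider stays closed — the path is blocked at H.
Path 4: S → H ← A → E
  H is a collider here and neither H nor any of its descendants is conditioned on, so the collider stays closed — the path is blocked at H.
Every path is blocked, so S and E are d-separated given {A}.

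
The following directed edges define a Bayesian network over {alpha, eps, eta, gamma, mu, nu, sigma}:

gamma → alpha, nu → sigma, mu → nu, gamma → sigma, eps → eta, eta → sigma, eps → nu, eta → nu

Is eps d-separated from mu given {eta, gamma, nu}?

3 paths connect eps and mu; each must be blocked for d-separation to hold:
  1. eps → nu ← mu — nu:collider[open] ⇒ active
  2. eps → eta → nu ← mu — eta:chain[blocks]; nu:collider[open] ⇒ blocked
  3. eps → eta → sigma ← nu ← mu — eta:chain[blocks]; sigma:collider[blocks]; nu:chain[blocks] ⇒ blocked
Because an active path exists, eps and mu are not d-separated.

No — eps and mu are not d-separated given {eta, gamma, nu}.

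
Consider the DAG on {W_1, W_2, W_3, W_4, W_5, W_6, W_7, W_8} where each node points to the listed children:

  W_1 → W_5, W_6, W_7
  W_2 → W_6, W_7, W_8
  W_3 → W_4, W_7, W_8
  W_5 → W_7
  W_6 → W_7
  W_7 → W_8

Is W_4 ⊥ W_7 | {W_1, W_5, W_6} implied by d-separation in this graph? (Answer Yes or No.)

6 paths connect W_4 and W_7; each must be blocked for d-separation to hold:
Path 1: W_4 ← W_3 → W_8 ← W_2 → W_6 ← W_1 → W_5 → W_7
  W_8 is a collider here and neither W_8 nor any of its descendants is conditioned on, so the collider stays closed — the path is blocked at W_8.
Path 2: W_4 ← W_3 → W_8 ← W_2 → W_6 ← W_1 → W_7
  W_8 is a collider here and neither W_8 nor any of its descendants is conditioned on, so the collider stays closed — the path is blocked at W_8.
Path 3: W_4 ← W_3 → W_8 ← W_2 → W_6 → W_7
  W_8 is a collider here and neither W_8 nor any of its descendants is conditioned on, so the collider stays closed — the path is blocked at W_8.
Path 4: W_4 ← W_3 → W_8 ← W_2 → W_7
  W_8 is a collider here and neither W_8 nor any of its descendants is conditioned on, so the collider stays closed — the path is blocked at W_8.
Path 5: W_4 ← W_3 → W_8 ← W_7
  W_8 is a collider here and neither W_8 nor any of its descendants is conditioned on, so the collider stays closed — the path is blocked at W_8.
Path 6: W_4 ← W_3 → W_7
  W_3 is a fork and W_3 is not conditioned on — no node blocks this path, so it is active.
Since the path W_4 ← W_3 → W_7 is active, W_4 and W_7 are not d-separated given {W_1, W_5, W_6}.

No — W_4 and W_7 are not d-separated given {W_1, W_5, W_6}.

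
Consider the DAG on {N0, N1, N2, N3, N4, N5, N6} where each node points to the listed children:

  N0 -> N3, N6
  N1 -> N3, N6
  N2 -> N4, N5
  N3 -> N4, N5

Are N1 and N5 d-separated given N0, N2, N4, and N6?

We examine all 4 paths between N1 and N5:
Path 1: N1 → N3 → N5
  N3 is a chain and N3 is not conditioned on — no node blocks this path, so it is active.
Path 2: N1 → N3 → N4 ← N2 → N5
  N2 is a fork here and N2 is conditioned on, so the path is blocked at N2.
Path 3: N1 → N6 ← N0 → N3 → N5
  N0 is a fork here and N0 is conditioned on, so the path is blocked at N0.
Path 4: N1 → N6 ← N0 → N3 → N4 ← N2 → N5
  N0 is a fork here and N0 is conditioned on, so the path is blocked at N0.
Because an active path exists, N1 and N5 are not d-separated.

No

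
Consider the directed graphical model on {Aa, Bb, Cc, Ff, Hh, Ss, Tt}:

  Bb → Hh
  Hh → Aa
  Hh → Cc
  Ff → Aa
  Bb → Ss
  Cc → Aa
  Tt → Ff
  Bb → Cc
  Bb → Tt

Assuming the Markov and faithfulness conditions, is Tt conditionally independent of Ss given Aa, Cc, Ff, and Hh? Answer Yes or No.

5 paths connect Tt and Ss; each must be blocked for d-separation to hold:
Path 1: Tt ← Bb → Ss
  Bb is a fork and Bb is not conditioned on — no node blocks this path, so it is active.
Path 2: Tt → Ff → Aa ← Cc ← Bb → Ss
  Ff is a chain here and Ff is conditioned on, so the path is blocked at Ff.
Path 3: Tt → Ff → Aa ← Cc ← Hh ← Bb → Ss
  Ff is a chain here and Ff is conditioned on, so the path is blocked at Ff.
Path 4: Tt → Ff → Aa ← Hh → Cc ← Bb → Ss
  Ff is a chain here and Ff is conditioned on, so the path is blocked at Ff.
Path 5: Tt → Ff → Aa ← Hh ← Bb → Ss
  Ff is a chain here and Ff is conditioned on, so the path is blocked at Ff.
Since the path Tt ← Bb → Ss is active, Tt and Ss are not d-separated given {Aa, Cc, Ff, Hh}.

No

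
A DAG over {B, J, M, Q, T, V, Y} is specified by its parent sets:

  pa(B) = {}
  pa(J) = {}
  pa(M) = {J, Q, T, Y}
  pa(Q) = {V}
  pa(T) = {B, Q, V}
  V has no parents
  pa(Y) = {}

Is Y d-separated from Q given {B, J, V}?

3 paths connect Y and Q; each must be blocked for d-separation to hold:
Path 1: Y → M ← Q
  M is a collider here and neither M nor any of its descendants is conditioned on, so the collider stays closed — the path is blocked at M.
Path 2: Y → M ← T ← V → Q
  M is a collider here and neither M nor any of its descendants is conditioned on, so the collider stays closed — the path is blocked at M.
Path 3: Y → M ← T ← Q
  M is a collider here and neither M nor any of its descendants is conditioned on, so the collider stays closed — the path is blocked at M.
Every path is blocked, so Y and Q are d-separated given {B, J, V}.

Yes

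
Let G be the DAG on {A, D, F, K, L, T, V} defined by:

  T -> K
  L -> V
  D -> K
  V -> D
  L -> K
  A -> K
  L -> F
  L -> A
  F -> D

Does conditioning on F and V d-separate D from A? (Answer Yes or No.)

Yes

There are 6 undirected paths between D and A; checking each against the conditioning set {F, V}:
  1. D ← V ← L → K ← A — V:chain[blocks]; L:fork[open]; K:collider[blocks] ⇒ blocked
  2. D ← V ← L → A — V:chain[blocks]; L:fork[open] ⇒ blocked
  3. D → K ← L → A — K:collider[blocks]; L:fork[open] ⇒ blocked
  4. D → K ← A — K:collider[blocks] ⇒ blocked
  5. D ← F ← L → K ← A — F:chain[blocks]; L:fork[open]; K:collider[blocks] ⇒ blocked
  6. D ← F ← L → A — F:chain[blocks]; L:fork[open] ⇒ blocked
All paths are blocked; D ⊥ A | {F, V} holds.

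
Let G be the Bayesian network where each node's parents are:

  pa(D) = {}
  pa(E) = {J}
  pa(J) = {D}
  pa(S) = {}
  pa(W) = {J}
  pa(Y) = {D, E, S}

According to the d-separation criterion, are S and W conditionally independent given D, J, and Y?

Enumerating the 2 paths from S to W and testing each for blocking by {D, J, Y}:
Path 1: S → Y ← D → J → W
  D is a fork here and D is conditioned on, so the path is blocked at D.
Path 2: S → Y ← E ← J → W
  J is a fork here and J is conditioned on, so the path is blocked at J.
Every path is blocked, so S and W are d-separated given {D, J, Y}.

Yes — S and W are d-separated given {D, J, Y}.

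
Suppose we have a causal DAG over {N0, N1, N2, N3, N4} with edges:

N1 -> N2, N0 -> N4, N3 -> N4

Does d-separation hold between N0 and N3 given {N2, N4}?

Only one path connects N0 and N3:
Path 1: N0 → N4 ← N3
  N4 is a collider and N4 is conditioned on, which opens it — no node blocks this path, so it is active.
Because an active path exists, N0 and N3 are not d-separated.

No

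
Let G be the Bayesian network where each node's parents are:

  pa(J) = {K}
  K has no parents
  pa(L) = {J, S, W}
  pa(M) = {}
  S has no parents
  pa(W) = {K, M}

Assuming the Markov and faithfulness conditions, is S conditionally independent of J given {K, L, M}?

No

Enumerating the 2 paths from S to J and testing each for blocking by {K, L, M}:
  1. S → L ← J — L:collider[open] ⇒ active
  2. S → L ← W ← K → J — L:collider[open]; W:chain[open]; K:fork[blocks] ⇒ blocked
At least one path is unblocked, so d-separation fails.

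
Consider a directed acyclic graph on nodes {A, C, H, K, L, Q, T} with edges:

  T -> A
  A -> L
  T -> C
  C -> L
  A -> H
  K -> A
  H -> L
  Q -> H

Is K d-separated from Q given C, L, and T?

No

3 paths connect K and Q; each must be blocked for d-separation to hold:
Path 1: K → A ← T → C → L ← H ← Q
  T is a fork here and T is conditioned on, so the path is blocked at T.
Path 2: K → A → L ← H ← Q
  A is a chain and A is not conditioned on; L is a collider and L is conditioned on, which opens it; H is a chain and H is not conditioned on — no node blocks this path, so it is active.
Path 3: K → A → H ← Q
  A is a chain and A is not conditioned on; H is a collider and its descendant L is conditioned on, which opens it — no node blocks this path, so it is active.
Since the path K → A → L ← H ← Q is active, K and Q are not d-separated given {C, L, T}.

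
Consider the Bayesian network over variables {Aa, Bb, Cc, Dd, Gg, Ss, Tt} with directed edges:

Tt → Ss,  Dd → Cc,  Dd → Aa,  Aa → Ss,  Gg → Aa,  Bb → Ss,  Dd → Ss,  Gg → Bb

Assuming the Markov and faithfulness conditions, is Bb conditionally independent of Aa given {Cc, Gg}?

Yes

Enumerating the 3 paths from Bb to Aa and testing each for blocking by {Cc, Gg}:
Path 1: Bb → Ss ← Dd → Aa
  Ss is a collider here and neither Ss nor any of its descendants is conditioned on, so the collider stays closed — the path is blocked at Ss.
Path 2: Bb → Ss ← Aa
  Ss is a collider here and neither Ss nor any of its descendants is conditioned on, so the collider stays closed — the path is blocked at Ss.
Path 3: Bb ← Gg → Aa
  Gg is a fork here and Gg is conditioned on, so the path is blocked at Gg.
Since every path is blocked, d-separation holds.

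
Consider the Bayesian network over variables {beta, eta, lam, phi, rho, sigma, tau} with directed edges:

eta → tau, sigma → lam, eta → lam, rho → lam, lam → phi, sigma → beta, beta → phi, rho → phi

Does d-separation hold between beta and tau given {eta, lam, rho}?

We examine all 3 paths between beta and tau:
  1. beta ← sigma → lam ← eta → tau — sigma:fork[open]; lam:collider[open]; eta:fork[blocks] ⇒ blocked
  2. beta → phi ← lam ← eta → tau — phi:collider[blocks]; lam:chain[blocks]; eta:fork[blocks] ⇒ blocked
  3. beta → phi ← rho → lam ← eta → tau — phi:collider[blocks]; rho:fork[blocks]; lam:collider[open]; eta:fork[blocks] ⇒ blocked
Since every path is blocked, d-separation holds.

Yes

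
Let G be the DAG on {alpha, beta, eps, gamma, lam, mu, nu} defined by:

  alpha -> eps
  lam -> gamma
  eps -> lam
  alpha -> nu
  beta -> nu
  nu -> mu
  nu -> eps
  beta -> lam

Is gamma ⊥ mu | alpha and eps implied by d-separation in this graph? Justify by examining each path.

There are 3 undirected paths between gamma and mu; checking each against the conditioning set {alpha, eps}:
Path 1: gamma ← lam ← beta → nu → mu
  lam is a chain and lam is not conditioned on; beta is a fork and beta is not conditioned on; nu is a chain and nu is not conditioned on — no node blocks this path, so it is active.
Path 2: gamma ← lam ← eps ← nu → mu
  eps is a chain here and eps is conditioned on, so the path is blocked at eps.
Path 3: gamma ← lam ← eps ← alpha → nu → mu
  eps is a chain here and eps is conditioned on, so the path is blocked at eps.
Because an active path exists, gamma and mu are not d-separated.

No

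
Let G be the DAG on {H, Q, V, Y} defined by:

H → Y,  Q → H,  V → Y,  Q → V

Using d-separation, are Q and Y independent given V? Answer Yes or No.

There are 2 undirected paths between Q and Y; checking each against the conditioning set {V}:
  1. Q → V → Y — V:chain[blocks] ⇒ blocked
  2. Q → H → Y — H:chain[open] ⇒ active
Because an active path exists, Q and Y are not d-separated.

No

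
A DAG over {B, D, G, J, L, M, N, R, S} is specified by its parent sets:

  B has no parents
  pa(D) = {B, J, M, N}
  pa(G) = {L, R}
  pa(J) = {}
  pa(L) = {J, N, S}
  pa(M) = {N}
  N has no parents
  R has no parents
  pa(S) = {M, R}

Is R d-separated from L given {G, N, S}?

There are 6 undirected paths between R and L; checking each against the conditioning set {G, N, S}:
Path 1: R → G ← L
  G is a collider and G is conditioned on, which opens it — no node blocks this path, so it is active.
Path 2: R → S ← M ← N → L
  N is a fork here and N is conditioned on, so the path is blocked at N.
Path 3: R → S ← M ← N → D ← J → L
  N is a fork here and N is conditioned on, so the path is blocked at N.
Path 4: R → S ← M → D ← N → L
  D is a collider here and neither D nor any of its descendants is conditioned on, so the collider stays closed — the path is blocked at D.
Path 5: R → S ← M → D ← J → L
  D is a collider here and neither D nor any of its descendants is conditioned on, so the collider stays closed — the path is blocked at D.
Path 6: R → S → L
  S is a chain here and S is conditioned on, so the path is blocked at S.
At least one path is unblocked, so d-separation fails.

No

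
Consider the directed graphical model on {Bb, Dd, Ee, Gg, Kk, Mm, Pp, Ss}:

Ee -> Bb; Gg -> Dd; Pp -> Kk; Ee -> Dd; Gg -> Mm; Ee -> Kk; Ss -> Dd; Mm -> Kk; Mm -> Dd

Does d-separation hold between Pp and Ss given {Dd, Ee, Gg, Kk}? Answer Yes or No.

3 paths connect Pp and Ss; each must be blocked for d-separation to hold:
  1. Pp → Kk ← Mm → Dd ← Ss — Kk:collider[open]; Mm:fork[open]; Dd:collider[open] ⇒ active
  2. Pp → Kk ← Mm ← Gg → Dd ← Ss — Kk:collider[open]; Mm:chain[open]; Gg:fork[blocks]; Dd:collider[open] ⇒ blocked
  3. Pp → Kk ← Ee → Dd ← Ss — Kk:collider[open]; Ee:fork[blocks]; Dd:collider[open] ⇒ blocked
Because an active path exists, Pp and Ss are not d-separated.

No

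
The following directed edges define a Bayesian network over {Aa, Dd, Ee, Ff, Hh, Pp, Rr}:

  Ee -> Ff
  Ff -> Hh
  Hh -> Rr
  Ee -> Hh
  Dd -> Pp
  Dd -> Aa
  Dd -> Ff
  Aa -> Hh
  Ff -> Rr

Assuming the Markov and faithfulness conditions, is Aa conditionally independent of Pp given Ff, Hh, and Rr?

Enumerating the 4 paths from Aa to Pp and testing each for blocking by {Ff, Hh, Rr}:
Path 1: Aa ← Dd → Pp
  Dd is a fork and Dd is not conditioned on — no node blocks this path, so it is active.
Path 2: Aa → Hh ← Ee → Ff ← Dd → Pp
  Hh is a collider and Hh is conditioned on, which opens it; Ee is a fork and Ee is not conditioned on; Ff is a collider and Ff is conditioned on, which opens it; Dd is a fork and Dd is not conditioned on — no node blocks this path, so it is active.
Path 3: Aa → Hh ← Ff ← Dd → Pp
  Ff is a chain here and Ff is conditioned on, so the path is blocked at Ff.
Path 4: Aa → Hh → Rr ← Ff ← Dd → Pp
  Hh is a chain here and Hh is conditioned on, so the path is blocked at Hh.
At least one path is unblocked, so d-separation fails.

No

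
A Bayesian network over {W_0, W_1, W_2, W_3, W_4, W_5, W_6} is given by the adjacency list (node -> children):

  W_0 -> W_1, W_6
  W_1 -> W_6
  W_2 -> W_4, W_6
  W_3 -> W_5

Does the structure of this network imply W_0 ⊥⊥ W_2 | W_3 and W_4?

Yes

There are 2 undirected paths between W_0 and W_2; checking each against the conditioning set {W_3, W_4}:
Path 1: W_0 → W_6 ← W_2
  W_6 is a collider here and neither W_6 nor any of its descendants is conditioned on, so the collider stays closed — the path is blocked at W_6.
Path 2: W_0 → W_1 → W_6 ← W_2
  W_6 is a collider here and neither W_6 nor any of its descendants is conditioned on, so the collider stays closed — the path is blocked at W_6.
Since every path is blocked, d-separation holds.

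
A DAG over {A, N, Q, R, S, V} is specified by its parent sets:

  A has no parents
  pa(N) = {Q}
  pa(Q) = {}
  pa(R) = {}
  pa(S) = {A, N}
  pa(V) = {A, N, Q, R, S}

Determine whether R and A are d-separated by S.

Enumerating the 4 paths from R to A and testing each for blocking by {S}:
Path 1: R → V ← S ← A
  V is a collider here and neither V nor any of its descendants is conditioned on, so the collider stays closed — the path is blocked at V.
Path 2: R → V ← Q → N → S ← A
  V is a collider here and neither V nor any of its descendants is conditioned on, so the collider stays closed — the path is blocked at V.
Path 3: R → V ← A
  V is a collider here and neither V nor any of its descendants is conditioned on, so the collider stays closed — the path is blocked at V.
Path 4: R → V ← N → S ← A
  V is a collider here and neither V nor any of its descendants is conditioned on, so the collider stays closed — the path is blocked at V.
Since every path is blocked, d-separation holds.

Yes — R and A are d-separated given {S}.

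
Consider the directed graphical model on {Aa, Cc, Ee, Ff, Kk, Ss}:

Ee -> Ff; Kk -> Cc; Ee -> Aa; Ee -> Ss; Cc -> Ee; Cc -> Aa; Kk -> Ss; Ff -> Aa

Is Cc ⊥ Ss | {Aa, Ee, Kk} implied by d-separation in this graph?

Yes — Cc and Ss are d-separated given {Aa, Ee, Kk}.

We examine all 4 paths between Cc and Ss:
Path 1: Cc → Ee → Ss
  Ee is a chain here and Ee is conditioned on, so the path is blocked at Ee.
Path 2: Cc ← Kk → Ss
  Kk is a fork here and Kk is conditioned on, so the path is blocked at Kk.
Path 3: Cc → Aa ← Ee → Ss
  Ee is a fork here and Ee is conditioned on, so the path is blocked at Ee.
Path 4: Cc → Aa ← Ff ← Ee → Ss
  Ee is a fork here and Ee is conditioned on, so the path is blocked at Ee.
Every path is blocked, so Cc and Ss are d-separated given {Aa, Ee, Kk}.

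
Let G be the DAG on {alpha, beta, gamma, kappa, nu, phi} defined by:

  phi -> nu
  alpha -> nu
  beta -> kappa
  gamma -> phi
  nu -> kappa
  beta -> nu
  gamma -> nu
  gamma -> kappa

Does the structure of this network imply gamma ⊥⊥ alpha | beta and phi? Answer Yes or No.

Yes

4 paths connect gamma and alpha; each must be blocked for d-separation to hold:
  1. gamma → phi → nu ← alpha — phi:chain[blocks]; nu:collider[blocks] ⇒ blocked
  2. gamma → nu ← alpha — nu:collider[blocks] ⇒ blocked
  3. gamma → kappa ← beta → nu ← alpha — kappa:collider[blocks]; beta:fork[blocks]; nu:collider[blocks] ⇒ blocked
  4. gamma → kappa ← nu ← alpha — kappa:collider[blocks]; nu:chain[open] ⇒ blocked
Every path is blocked, so gamma and alpha are d-separated given {beta, phi}.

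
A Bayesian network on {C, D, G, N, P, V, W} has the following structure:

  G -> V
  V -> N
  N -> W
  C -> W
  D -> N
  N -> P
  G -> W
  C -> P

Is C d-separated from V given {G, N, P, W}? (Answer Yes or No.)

4 paths connect C and V; each must be blocked for d-separation to hold:
Path 1: C → W ← N ← V
  N is a chain here and N is conditioned on, so the path is blocked at N.
Path 2: C → W ← G → V
  G is a fork here and G is conditioned on, so the path is blocked at G.
Path 3: C → P ← N → W ← G → V
  N is a fork here and N is conditioned on, so the path is blocked at N.
Path 4: C → P ← N ← V
  N is a chain here and N is conditioned on, so the path is blocked at N.
All paths are blocked; C ⊥ V | {G, N, P, W} holds.

Yes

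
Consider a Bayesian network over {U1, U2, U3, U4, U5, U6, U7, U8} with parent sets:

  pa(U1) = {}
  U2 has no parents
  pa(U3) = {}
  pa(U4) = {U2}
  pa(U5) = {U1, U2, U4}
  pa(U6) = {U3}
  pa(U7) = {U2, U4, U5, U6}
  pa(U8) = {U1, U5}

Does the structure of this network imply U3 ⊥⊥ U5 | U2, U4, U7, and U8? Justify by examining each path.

We examine all 5 paths between U3 and U5:
Path 1: U3 → U6 → U7 ← U5
  U6 is a chain and U6 is not conditioned on; U7 is a collider and U7 is conditioned on, which opens it — no node blocks this path, so it is active.
Path 2: U3 → U6 → U7 ← U4 → U5
  U4 is a fork here and U4 is conditioned on, so the path is blocked at U4.
Path 3: U3 → U6 → U7 ← U4 ← U2 → U5
  U4 is a chain here and U4 is conditioned on, so the path is blocked at U4.
Path 4: U3 → U6 → U7 ← U2 → U5
  U2 is a fork here and U2 is conditioned on, so the path is blocked at U2.
Path 5: U3 → U6 → U7 ← U2 → U4 → U5
  U2 is a fork here and U2 is conditioned on, so the path is blocked at U2.
Since the path U3 → U6 → U7 ← U5 is active, U3 and U5 are not d-separated given {U2, U4, U7, U8}.

No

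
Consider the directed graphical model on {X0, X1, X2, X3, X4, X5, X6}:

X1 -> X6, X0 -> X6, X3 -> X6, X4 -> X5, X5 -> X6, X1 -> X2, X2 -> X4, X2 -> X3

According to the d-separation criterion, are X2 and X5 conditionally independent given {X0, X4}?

Enumerating the 3 paths from X2 to X5 and testing each for blocking by {X0, X4}:
Path 1: X2 → X3 → X6 ← X5
  X6 is a collider here and neither X6 nor any of its descendants is conditioned on, so the collider stays closed — the path is blocked at X6.
Path 2: X2 ← X1 → X6 ← X5
  X6 is a collider here and neither X6 nor any of its descendants is conditioned on, so the collider stays closed — the path is blocked at X6.
Path 3: X2 → X4 → X5
  X4 is a chain here and X4 is conditioned on, so the path is blocked at X4.
All paths are blocked; X2 ⊥ X5 | {X0, X4} holds.

Yes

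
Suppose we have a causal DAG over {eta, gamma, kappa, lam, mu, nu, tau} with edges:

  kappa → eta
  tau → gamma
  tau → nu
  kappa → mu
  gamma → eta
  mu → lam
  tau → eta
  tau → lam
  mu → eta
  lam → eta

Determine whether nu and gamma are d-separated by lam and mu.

There are 5 undirected paths between nu and gamma; checking each against the conditioning set {lam, mu}:
  1. nu ← tau → gamma — tau:fork[open] ⇒ active
  2. nu ← tau → eta ← gamma — tau:fork[open]; eta:collider[blocks] ⇒ blocked
  3. nu ← tau → lam ← mu ← kappa → eta ← gamma — tau:fork[open]; lam:collider[open]; mu:chain[blocks]; kappa:fork[open]; eta:collider[blocks] ⇒ blocked
  4. nu ← tau → lam ← mu → eta ← gamma — tau:fork[open]; lam:collider[open]; mu:fork[blocks]; eta:collider[blocks] ⇒ blocked
  5. nu ← tau → lam → eta ← gamma — tau:fork[open]; lam:chain[blocks]; eta:collider[blocks] ⇒ blocked
Because an active path exists, nu and gamma are not d-separated.

No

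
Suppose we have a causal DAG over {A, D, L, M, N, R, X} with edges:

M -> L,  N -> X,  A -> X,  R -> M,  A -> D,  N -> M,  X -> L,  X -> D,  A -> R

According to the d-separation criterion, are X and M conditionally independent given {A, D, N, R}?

We examine all 4 paths between X and M:
Path 1: X ← A → R → M
  A is a fork here and A is conditioned on, so the path is blocked at A.
Path 2: X ← N → M
  N is a fork here and N is conditioned on, so the path is blocked at N.
Path 3: X → L ← M
  L is a collider here and neither L nor any of its descendants is conditioned on, so the collider stays closed — the path is blocked at L.
Path 4: X → D ← A → R → M
  A is a fork here and A is conditioned on, so the path is blocked at A.
Since every path is blocked, d-separation holds.

Yes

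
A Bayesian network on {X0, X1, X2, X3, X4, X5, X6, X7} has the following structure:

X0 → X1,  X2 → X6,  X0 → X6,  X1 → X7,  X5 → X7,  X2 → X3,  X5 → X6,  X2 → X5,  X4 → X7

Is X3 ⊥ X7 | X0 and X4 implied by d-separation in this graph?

No

4 paths connect X3 and X7; each must be blocked for d-separation to hold:
  1. X3 ← X2 → X6 ← X5 → X7 — X2:fork[open]; X6:collider[blocks]; X5:fork[open] ⇒ blocked
  2. X3 ← X2 → X6 ← X0 → X1 → X7 — X2:fork[open]; X6:collider[blocks]; X0:fork[blocks]; X1:chain[open] ⇒ blocked
  3. X3 ← X2 → X5 → X6 ← X0 → X1 → X7 — X2:fork[open]; X5:chain[open]; X6:collider[blocks]; X0:fork[blocks]; X1:chain[open] ⇒ blocked
  4. X3 ← X2 → X5 → X7 — X2:fork[open]; X5:chain[open] ⇒ active
At least one path is unblocked, so d-separation fails.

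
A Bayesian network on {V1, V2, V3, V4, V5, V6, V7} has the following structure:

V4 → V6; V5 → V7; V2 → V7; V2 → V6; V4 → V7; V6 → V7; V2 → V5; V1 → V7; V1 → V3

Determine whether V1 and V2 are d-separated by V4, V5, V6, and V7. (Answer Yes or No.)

We examine all 4 paths between V1 and V2:
Path 1: V1 → V7 ← V5 ← V2
  V5 is a chain here and V5 is conditioned on, so the path is blocked at V5.
Path 2: V1 → V7 ← V2
  V7 is a collider and V7 is conditioned on, which opens it — no node blocks this path, so it is active.
Path 3: V1 → V7 ← V6 ← V2
  V6 is a chain here and V6 is conditioned on, so the path is blocked at V6.
Path 4: V1 → V7 ← V4 → V6 ← V2
  V4 is a fork here and V4 is conditioned on, so the path is blocked at V4.
Since the path V1 → V7 ← V2 is active, V1 and V2 are not d-separated given {V4, V5, V6, V7}.

No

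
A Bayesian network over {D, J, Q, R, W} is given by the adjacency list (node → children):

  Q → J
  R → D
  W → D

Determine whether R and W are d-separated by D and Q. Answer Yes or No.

The only undirected path from R to W is:
Path 1: R → D ← W
  D is a collider and D is conditioned on, which opens it — no node blocks this path, so it is active.
Because an active path exists, R and W are not d-separated.

No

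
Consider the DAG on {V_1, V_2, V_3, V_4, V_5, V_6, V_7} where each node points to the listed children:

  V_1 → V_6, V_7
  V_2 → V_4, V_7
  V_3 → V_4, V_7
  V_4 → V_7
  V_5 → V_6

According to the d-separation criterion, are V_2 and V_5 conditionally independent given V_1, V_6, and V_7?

Enumerating the 3 paths from V_2 to V_5 and testing each for blocking by {V_1, V_6, V_7}:
Path 1: V_2 → V_4 ← V_3 → V_7 ← V_1 → V_6 ← V_5
  V_1 is a fork here and V_1 is conditioned on, so the path is blocked at V_1.
Path 2: V_2 → V_4 → V_7 ← V_1 → V_6 ← V_5
  V_1 is a fork here and V_1 is conditioned on, so the path is blocked at V_1.
Path 3: V_2 → V_7 ← V_1 → V_6 ← V_5
  V_1 is a fork here and V_1 is conditioned on, so the path is blocked at V_1.
All paths are blocked; V_2 ⊥ V_5 | {V_1, V_6, V_7} holds.

Yes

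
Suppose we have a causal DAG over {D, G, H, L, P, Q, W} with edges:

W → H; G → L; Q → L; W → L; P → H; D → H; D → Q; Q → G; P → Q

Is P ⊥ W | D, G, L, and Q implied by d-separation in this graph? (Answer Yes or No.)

There are 6 undirected paths between P and W; checking each against the conditioning set {D, G, L, Q}:
Path 1: P → H ← D → Q → G → L ← W
  H is a collider here and neither H nor any of its descendants is conditioned on, so the collider stays closed — the path is blocked at H.
Path 2: P → H ← D → Q → L ← W
  H is a collider here and neither H nor any of its descendants is conditioned on, so the collider stays closed — the path is blocked at H.
Path 3: P → H ← W
  H is a collider here and neither H nor any of its descendants is conditioned on, so the collider stays closed — the path is blocked at H.
Path 4: P → Q ← D → H ← W
  D is a fork here and D is conditioned on, so the path is blocked at D.
Path 5: P → Q → G → L ← W
  Q is a chain here and Q is conditioned on, so the path is blocked at Q.
Path 6: P → Q → L ← W
  Q is a chain here and Q is conditioned on, so the path is blocked at Q.
All paths are blocked; P ⊥ W | {D, G, L, Q} holds.

Yes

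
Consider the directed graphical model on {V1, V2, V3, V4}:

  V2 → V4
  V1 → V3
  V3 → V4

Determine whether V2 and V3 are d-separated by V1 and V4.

No

There is one path between V2 and V3:
  1. V2 → V4 ← V3 — V4:collider[open] ⇒ active
Because an active path exists, V2 and V3 are not d-separated.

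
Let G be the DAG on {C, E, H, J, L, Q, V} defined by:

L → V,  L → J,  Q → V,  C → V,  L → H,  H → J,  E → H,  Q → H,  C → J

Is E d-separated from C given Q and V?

Yes

There are 6 undirected paths between E and C; checking each against the conditioning set {Q, V}:
Path 1: E → H ← L → V ← C
  H is a collider here and neither H nor any of its descendants is conditioned on, so the collider stays closed — the path is blocked at H.
Path 2: E → H ← L → J ← C
  H is a collider here and neither H nor any of its descendants is conditioned on, so the collider stays closed — the path is blocked at H.
Path 3: E → H → J ← C
  J is a collider here and neither J nor any of its descendants is conditioned on, so the collider stays closed — the path is blocked at J.
Path 4: E → H → J ← L → V ← C
  J is a collider here and neither J nor any of its descendants is conditioned on, so the collider stays closed — the path is blocked at J.
Path 5: E → H ← Q → V ← C
  H is a collider here and neither H nor any of its descendants is conditioned on, so the collider stays closed — the path is blocked at H.
Path 6: E → H ← Q → V ← L → J ← C
  H is a collider here and neither H nor any of its descendants is conditioned on, so the collider stays closed — the path is blocked at H.
All paths are blocked; E ⊥ C | {Q, V} holds.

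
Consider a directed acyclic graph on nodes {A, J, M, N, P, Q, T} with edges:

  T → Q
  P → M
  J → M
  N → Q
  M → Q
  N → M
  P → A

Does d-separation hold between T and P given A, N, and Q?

There are 2 undirected paths between T and P; checking each against the conditioning set {A, N, Q}:
  1. T → Q ← N → M ← P — Q:collider[open]; N:fork[blocks]; M:collider[open] ⇒ blocked
  2. T → Q ← M ← P — Q:collider[open]; M:chain[open] ⇒ active
Since the path T → Q ← M ← P is active, T and P are not d-separated given {A, N, Q}.

No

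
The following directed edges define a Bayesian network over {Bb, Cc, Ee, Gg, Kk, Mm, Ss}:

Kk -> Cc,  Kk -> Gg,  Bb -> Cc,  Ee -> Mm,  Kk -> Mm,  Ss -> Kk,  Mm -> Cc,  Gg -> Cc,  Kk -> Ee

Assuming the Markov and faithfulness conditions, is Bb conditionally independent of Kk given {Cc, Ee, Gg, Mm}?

We examine all 4 paths between Bb and Kk:
Path 1: Bb → Cc ← Kk
  Cc is a collider and Cc is conditioned on, which opens it — no node blocks this path, so it is active.
Path 2: Bb → Cc ← Mm ← Ee ← Kk
  Mm is a chain here and Mm is conditioned on, so the path is blocked at Mm.
Path 3: Bb → Cc ← Mm ← Kk
  Mm is a chain here and Mm is conditioned on, so the path is blocked at Mm.
Path 4: Bb → Cc ← Gg ← Kk
  Gg is a chain here and Gg is conditioned on, so the path is blocked at Gg.
At least one path is unblocked, so d-separation fails.

No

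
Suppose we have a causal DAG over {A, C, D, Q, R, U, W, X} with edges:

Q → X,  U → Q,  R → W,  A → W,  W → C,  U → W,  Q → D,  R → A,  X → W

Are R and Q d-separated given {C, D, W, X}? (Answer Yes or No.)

4 paths connect R and Q; each must be blocked for d-separation to hold:
Path 1: R → A → W ← U → Q
  A is a chain and A is not conditioned on; W is a collider and W is conditioned on, which opens it; U is a fork and U is not conditioned on — no node blocks this path, so it is active.
Path 2: R → A → W ← X ← Q
  X is a chain here and X is conditioned on, so the path is blocked at X.
Path 3: R → W ← U → Q
  W is a collider and W is conditioned on, which opens it; U is a fork and U is not conditioned on — no node blocks this path, so it is active.
Path 4: R → W ← X ← Q
  X is a chain here and X is conditioned on, so the path is blocked at X.
At least one path is unblocked, so d-separation fails.

No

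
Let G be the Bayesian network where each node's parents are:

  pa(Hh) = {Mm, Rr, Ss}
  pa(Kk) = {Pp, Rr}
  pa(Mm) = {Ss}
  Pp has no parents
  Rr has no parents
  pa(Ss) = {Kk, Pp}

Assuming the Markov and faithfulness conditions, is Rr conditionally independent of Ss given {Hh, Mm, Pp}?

4 paths connect Rr and Ss; each must be blocked for d-separation to hold:
Path 1: Rr → Hh ← Mm ← Ss
  Mm is a chain here and Mm is conditioned on, so the path is blocked at Mm.
Path 2: Rr → Hh ← Ss
  Hh is a collider and Hh is conditioned on, which opens it — no node blocks this path, so it is active.
Path 3: Rr → Kk ← Pp → Ss
  Pp is a fork here and Pp is conditioned on, so the path is blocked at Pp.
Path 4: Rr → Kk → Ss
  Kk is a chain and Kk is not conditioned on — no node blocks this path, so it is active.
At least one path is unblocked, so d-separation fails.

No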